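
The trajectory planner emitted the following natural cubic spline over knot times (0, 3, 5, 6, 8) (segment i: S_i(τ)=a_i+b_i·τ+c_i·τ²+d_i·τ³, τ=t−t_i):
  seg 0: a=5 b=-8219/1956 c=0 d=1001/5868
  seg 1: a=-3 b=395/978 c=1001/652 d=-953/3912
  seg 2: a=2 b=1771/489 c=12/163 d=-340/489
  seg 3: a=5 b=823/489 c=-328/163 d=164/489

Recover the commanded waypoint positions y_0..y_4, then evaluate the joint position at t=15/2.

y_0=5 y_1=-3 y_2=2 y_3=5 y_4=3
S(15/2) = 673/163

y_0 = S_0(0) = a_0 = 5
y_1 = S_1(0) = a_1 = -3
y_2 = S_2(0) = a_2 = 2
y_3 = S_3(0) = a_3 = 5
y_4 = S_3(2) = 3
t_q=15/2 is in segment 3 (τ=3/2); S_3(τ)=673/163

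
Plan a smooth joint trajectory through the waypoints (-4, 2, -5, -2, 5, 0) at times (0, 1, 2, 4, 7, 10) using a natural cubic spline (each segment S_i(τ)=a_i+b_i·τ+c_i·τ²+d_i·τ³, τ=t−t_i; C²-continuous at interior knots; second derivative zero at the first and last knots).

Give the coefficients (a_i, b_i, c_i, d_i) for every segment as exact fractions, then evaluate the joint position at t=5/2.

Δ: Δ0=6, Δ1=-7, Δ2=3/2, Δ3=7/3, Δ4=-5/3
row 1: diag=4, rhs=-78; c'=1/4, d'=-39/2
row 2: denom=6−1·1/4=23/4; d'=(51−1·-39/2)/(23/4)=282/23
row 3: denom=10−2·8/23=214/23; d'=(5−2·282/23)/(214/23)=-449/214
row 4: denom=12−3·69/214=2361/214; d'=(-24−3·-449/214)/(2361/214)=-1263/787
back: M4=-1263/787
back: M3=-449/214−69/214·-1263/787=-1244/787
back: M2=282/23−8/23·-1244/787=10082/787
back: M1=-39/2−1/4·10082/787=-17867/787
M: M0=0, M1=-17867/787, M2=10082/787, M3=-1244/787, M4=-1263/787, M5=0
seg 0: a=-4, c=M0/2=0, d=(M1−M0)/(6·1)=-17867/4722, b=Δ0−h0·(2M0+M1)/6=46199/4722
seg 1: a=2, c=M1/2=-17867/1574, d=(M2−M1)/(6·1)=27949/4722, b=Δ1−h1·(2M1+M2)/6=-3701/2361
seg 2: a=-5, c=M2/2=5041/787, d=(M3−M2)/(6·2)=-5663/4722, b=Δ2−h2·(2M2+M3)/6=-30757/4722
seg 3: a=-2, c=M3/2=-622/787, d=(M4−M3)/(6·3)=-19/14166, b=Δ3−h3·(2M3+M4)/6=22271/4722
seg 4: a=5, c=M4/2=-1263/1574, d=(M5−M4)/(6·3)=421/4722, b=Δ4−h4·(2M4+M5)/6=-146/2361
t_q=5/2 → seg 2, τ=1/2; S=-5+-30757/4722·τ+5041/787·τ²+-5663/4722·τ³=-85693/12592

  seg 0: a=-4 b=46199/4722 c=0 d=-17867/4722
  seg 1: a=2 b=-3701/2361 c=-17867/1574 d=27949/4722
  seg 2: a=-5 b=-30757/4722 c=5041/787 d=-5663/4722
  seg 3: a=-2 b=22271/4722 c=-622/787 d=-19/14166
  seg 4: a=5 b=-146/2361 c=-1263/1574 d=421/4722
S(5/2) = -85693/12592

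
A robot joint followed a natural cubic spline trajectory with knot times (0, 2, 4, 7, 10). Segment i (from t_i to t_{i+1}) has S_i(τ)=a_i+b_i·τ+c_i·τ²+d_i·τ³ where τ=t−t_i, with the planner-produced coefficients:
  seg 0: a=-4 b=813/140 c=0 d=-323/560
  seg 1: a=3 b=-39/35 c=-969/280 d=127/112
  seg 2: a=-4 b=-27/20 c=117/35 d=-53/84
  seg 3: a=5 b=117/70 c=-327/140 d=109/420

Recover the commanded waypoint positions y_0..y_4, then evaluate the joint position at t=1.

y_0 = S_0(0) = a_0 = -4
y_1 = S_1(0) = a_1 = 3
y_2 = S_2(0) = a_2 = -4
y_3 = S_3(0) = a_3 = 5
y_4 = S_3(3) = -4
t_q=1 is in segment 0 (τ=1); S_0(τ)=689/560

y_0=-4 y_1=3 y_2=-4 y_3=5 y_4=-4
S(1) = 689/560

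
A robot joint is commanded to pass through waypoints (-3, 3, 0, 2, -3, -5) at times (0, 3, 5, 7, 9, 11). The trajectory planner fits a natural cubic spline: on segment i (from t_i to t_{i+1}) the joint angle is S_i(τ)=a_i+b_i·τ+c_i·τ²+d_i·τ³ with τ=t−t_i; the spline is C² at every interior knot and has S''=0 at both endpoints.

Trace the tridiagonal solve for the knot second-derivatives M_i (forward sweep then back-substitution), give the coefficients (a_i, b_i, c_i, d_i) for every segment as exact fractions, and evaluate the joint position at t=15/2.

  seg 0: a=-3 b=1807/530 c=0 d=-83/530
  seg 1: a=3 b=-217/265 c=-747/530 d=1133/2120
  seg 2: a=0 b=-23/530 c=381/212 d=-169/265
  seg 3: a=2 b=-269/530 c=-2151/1060 d=219/424
  seg 4: a=-3 b=-643/265 c=567/530 d=-189/1060
S(15/2) = 22107/16960

Δ: Δ0=2, Δ1=-3/2, Δ2=1, Δ3=-5/2, Δ4=-1
row 1: diag=10, rhs=-21; c'=1/5, d'=-21/10
row 2: denom=8−2·1/5=38/5; d'=(15−2·-21/10)/(38/5)=48/19
row 3: denom=8−2·5/19=142/19; d'=(-21−2·48/19)/(142/19)=-495/142
row 4: denom=8−2·19/71=530/71; d'=(9−2·-495/142)/(530/71)=567/265
back: M4=567/265
back: M3=-495/142−19/71·567/265=-2151/530
back: M2=48/19−5/19·-2151/530=381/106
back: M1=-21/10−1/5·381/106=-747/265
M: M0=0, M1=-747/265, M2=381/106, M3=-2151/530, M4=567/265, M5=0
seg 0: a=-3, c=M0/2=0, d=(M1−M0)/(6·3)=-83/530, b=Δ0−h0·(2M0+M1)/6=1807/530
seg 1: a=3, c=M1/2=-747/530, d=(M2−M1)/(6·2)=1133/2120, b=Δ1−h1·(2M1+M2)/6=-217/265
seg 2: a=0, c=M2/2=381/212, d=(M3−M2)/(6·2)=-169/265, b=Δ2−h2·(2M2+M3)/6=-23/530
seg 3: a=2, c=M3/2=-2151/1060, d=(M4−M3)/(6·2)=219/424, b=Δ3−h3·(2M3+M4)/6=-269/530
seg 4: a=-3, c=M4/2=567/530, d=(M5−M4)/(6·2)=-189/1060, b=Δ4−h4·(2M4+M5)/6=-643/265
t_q=15/2 → seg 3, τ=1/2; S=2+-269/530·τ+-2151/1060·τ²+219/424·τ³=22107/16960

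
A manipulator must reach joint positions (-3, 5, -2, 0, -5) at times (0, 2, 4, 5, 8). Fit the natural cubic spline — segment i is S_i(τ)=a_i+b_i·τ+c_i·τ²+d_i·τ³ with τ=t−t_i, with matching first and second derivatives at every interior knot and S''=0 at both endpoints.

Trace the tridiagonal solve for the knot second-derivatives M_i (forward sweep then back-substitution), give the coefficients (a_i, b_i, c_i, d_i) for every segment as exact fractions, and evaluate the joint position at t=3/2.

Δ: Δ0=4, Δ1=-7/2, Δ2=2, Δ3=-5/3
row 1: diag=8, rhs=-45; c'=1/4, d'=-45/8
row 2: denom=6−2·1/4=11/2; d'=(33−2·-45/8)/(11/2)=177/22
row 3: denom=8−1·2/11=86/11; d'=(-22−1·177/22)/(86/11)=-661/172
back: M3=-661/172
back: M2=177/22−2/11·-661/172=376/43
back: M1=-45/8−1/4·376/43=-2687/344
M: M0=0, M1=-2687/344, M2=376/43, M3=-661/172, M4=0
seg 0: a=-3, c=M0/2=0, d=(M1−M0)/(6·2)=-2687/4128, b=Δ0−h0·(2M0+M1)/6=6815/1032
seg 1: a=5, c=M1/2=-2687/688, d=(M2−M1)/(6·2)=5695/4128, b=Δ1−h1·(2M1+M2)/6=-623/516
seg 2: a=-2, c=M2/2=188/43, d=(M3−M2)/(6·1)=-2165/1032, b=Δ2−h2·(2M2+M3)/6=-283/1032
seg 3: a=0, c=M3/2=-661/344, d=(M4−M3)/(6·3)=661/3096, b=Δ3−h3·(2M3+M4)/6=1123/516
t_q=3/2 → seg 0, τ=3/2; S=-3+6815/1032·τ+0·τ²+-2687/4128·τ³=51833/11008

  seg 0: a=-3 b=6815/1032 c=0 d=-2687/4128
  seg 1: a=5 b=-623/516 c=-2687/688 d=5695/4128
  seg 2: a=-2 b=-283/1032 c=188/43 d=-2165/1032
  seg 3: a=0 b=1123/516 c=-661/344 d=661/3096
S(3/2) = 51833/11008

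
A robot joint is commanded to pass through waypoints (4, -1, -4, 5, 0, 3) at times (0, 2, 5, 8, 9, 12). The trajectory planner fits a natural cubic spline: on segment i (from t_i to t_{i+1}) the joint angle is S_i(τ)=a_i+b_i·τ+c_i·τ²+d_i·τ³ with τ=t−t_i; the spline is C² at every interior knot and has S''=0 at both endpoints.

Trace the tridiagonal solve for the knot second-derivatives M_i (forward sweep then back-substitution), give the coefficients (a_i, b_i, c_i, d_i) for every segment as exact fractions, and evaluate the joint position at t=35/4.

  seg 0: a=4 b=-3325/1394 c=0 d=-20/697
  seg 1: a=-1 b=-3805/1394 c=-120/697 d=3131/12546
  seg 2: a=-4 b=122/41 c=2891/1394 d=-8639/12546
  seg 3: a=5 b=-4423/1394 c=-2874/697 d=3201/1394
  seg 4: a=0 b=-3158/697 c=3855/1394 d=-1285/4182
S(35/4) = 113275/89216

Δ: Δ0=-5/2, Δ1=-1, Δ2=3, Δ3=-5, Δ4=1
row 1: diag=10, rhs=9; c'=3/10, d'=9/10
row 2: denom=12−3·3/10=111/10; d'=(24−3·9/10)/(111/10)=71/37
row 3: denom=8−3·10/37=266/37; d'=(-48−3·71/37)/(266/37)=-1989/266
row 4: denom=8−1·37/266=2091/266; d'=(36−1·-1989/266)/(2091/266)=3855/697
back: M4=3855/697
back: M3=-1989/266−37/266·3855/697=-5748/697
back: M2=71/37−10/37·-5748/697=2891/697
back: M1=9/10−3/10·2891/697=-240/697
M: M0=0, M1=-240/697, M2=2891/697, M3=-5748/697, M4=3855/697, M5=0
seg 0: a=4, c=M0/2=0, d=(M1−M0)/(6·2)=-20/697, b=Δ0−h0·(2M0+M1)/6=-3325/1394
seg 1: a=-1, c=M1/2=-120/697, d=(M2−M1)/(6·3)=3131/12546, b=Δ1−h1·(2M1+M2)/6=-3805/1394
seg 2: a=-4, c=M2/2=2891/1394, d=(M3−M2)/(6·3)=-8639/12546, b=Δ2−h2·(2M2+M3)/6=122/41
seg 3: a=5, c=M3/2=-2874/697, d=(M4−M3)/(6·1)=3201/1394, b=Δ3−h3·(2M3+M4)/6=-4423/1394
seg 4: a=0, c=M4/2=3855/1394, d=(M5−M4)/(6·3)=-1285/4182, b=Δ4−h4·(2M4+M5)/6=-3158/697
t_q=35/4 → seg 3, τ=3/4; S=5+-4423/1394·τ+-2874/697·τ²+3201/1394·τ³=113275/89216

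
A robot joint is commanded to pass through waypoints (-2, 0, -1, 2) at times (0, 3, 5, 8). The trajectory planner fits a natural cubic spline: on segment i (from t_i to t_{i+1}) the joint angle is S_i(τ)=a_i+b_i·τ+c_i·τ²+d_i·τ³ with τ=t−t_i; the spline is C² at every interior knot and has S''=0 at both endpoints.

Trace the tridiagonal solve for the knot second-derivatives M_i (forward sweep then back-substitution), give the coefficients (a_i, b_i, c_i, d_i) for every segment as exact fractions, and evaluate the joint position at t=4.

  seg 0: a=-2 b=9/8 c=0 d=-11/216
  seg 1: a=0 b=-1/4 c=-11/24 d=1/6
  seg 2: a=-1 b=-1/12 c=13/24 d=-13/216
S(4) = -13/24

Δ: Δ0=2/3, Δ1=-1/2, Δ2=1
row 1: diag=10, rhs=-7; c'=1/5, d'=-7/10
row 2: denom=10−2·1/5=48/5; d'=(9−2·-7/10)/(48/5)=13/12
back: M2=13/12
back: M1=-7/10−1/5·13/12=-11/12
M: M0=0, M1=-11/12, M2=13/12, M3=0
seg 0: a=-2, c=M0/2=0, d=(M1−M0)/(6·3)=-11/216, b=Δ0−h0·(2M0+M1)/6=9/8
seg 1: a=0, c=M1/2=-11/24, d=(M2−M1)/(6·2)=1/6, b=Δ1−h1·(2M1+M2)/6=-1/4
seg 2: a=-1, c=M2/2=13/24, d=(M3−M2)/(6·3)=-13/216, b=Δ2−h2·(2M2+M3)/6=-1/12
t_q=4 → seg 1, τ=1; S=0+-1/4·τ+-11/24·τ²+1/6·τ³=-13/24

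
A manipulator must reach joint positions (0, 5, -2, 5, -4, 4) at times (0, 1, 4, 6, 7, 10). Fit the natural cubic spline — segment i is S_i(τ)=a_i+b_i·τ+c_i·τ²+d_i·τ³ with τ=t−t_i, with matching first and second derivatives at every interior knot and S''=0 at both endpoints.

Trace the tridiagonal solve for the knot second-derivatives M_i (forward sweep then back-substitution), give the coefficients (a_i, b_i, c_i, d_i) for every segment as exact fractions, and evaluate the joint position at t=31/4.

Δ: Δ0=5, Δ1=-7/3, Δ2=7/2, Δ3=-9, Δ4=8/3
row 1: diag=8, rhs=-44; c'=3/8, d'=-11/2
row 2: denom=10−3·3/8=71/8; d'=(35−3·-11/2)/(71/8)=412/71
row 3: denom=6−2·16/71=394/71; d'=(-75−2·412/71)/(394/71)=-6149/394
row 4: denom=8−1·71/394=3081/394; d'=(70−1·-6149/394)/(3081/394)=11243/1027
back: M4=11243/1027
back: M3=-6149/394−71/394·11243/1027=-18054/1027
back: M2=412/71−16/71·-18054/1027=10028/1027
back: M1=-11/2−3/8·10028/1027=-9409/1027
M: M0=0, M1=-9409/1027, M2=10028/1027, M3=-18054/1027, M4=11243/1027, M5=0
seg 0: a=0, c=M0/2=0, d=(M1−M0)/(6·1)=-9409/6162, b=Δ0−h0·(2M0+M1)/6=40219/6162
seg 1: a=5, c=M1/2=-9409/2054, d=(M2−M1)/(6·3)=6479/6162, b=Δ1−h1·(2M1+M2)/6=5996/3081
seg 2: a=-2, c=M2/2=5014/1027, d=(M3−M2)/(6·2)=-14041/6162, b=Δ2−h2·(2M2+M3)/6=1351/474
seg 3: a=5, c=M3/2=-9027/1027, d=(M4−M3)/(6·1)=29297/6162, b=Δ3−h3·(2M3+M4)/6=-30593/6162
seg 4: a=-4, c=M4/2=11243/2054, d=(M5−M4)/(6·3)=-11243/18486, b=Δ4−h4·(2M4+M5)/6=-25513/3081
t_q=31/4 → seg 4, τ=3/4; S=-4+-25513/3081·τ+11243/2054·τ²+-11243/18486·τ³=-971221/131456

  seg 0: a=0 b=40219/6162 c=0 d=-9409/6162
  seg 1: a=5 b=5996/3081 c=-9409/2054 d=6479/6162
  seg 2: a=-2 b=1351/474 c=5014/1027 d=-14041/6162
  seg 3: a=5 b=-30593/6162 c=-9027/1027 d=29297/6162
  seg 4: a=-4 b=-25513/3081 c=11243/2054 d=-11243/18486
S(31/4) = -971221/131456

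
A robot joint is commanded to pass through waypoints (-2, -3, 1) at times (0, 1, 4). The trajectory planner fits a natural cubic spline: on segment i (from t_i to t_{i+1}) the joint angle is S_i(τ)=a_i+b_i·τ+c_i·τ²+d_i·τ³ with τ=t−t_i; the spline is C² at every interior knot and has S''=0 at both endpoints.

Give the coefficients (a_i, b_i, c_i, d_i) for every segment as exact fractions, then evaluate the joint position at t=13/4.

  seg 0: a=-2 b=-31/24 c=0 d=7/24
  seg 1: a=-3 b=-5/12 c=7/8 d=-7/72
S(13/4) = -315/512

Δ: Δ0=-1, Δ1=4/3
row 1: diag=8, rhs=14; c'=3/8, d'=7/4
back: M1=7/4
M: M0=0, M1=7/4, M2=0
seg 0: a=-2, c=M0/2=0, d=(M1−M0)/(6·1)=7/24, b=Δ0−h0·(2M0+M1)/6=-31/24
seg 1: a=-3, c=M1/2=7/8, d=(M2−M1)/(6·3)=-7/72, b=Δ1−h1·(2M1+M2)/6=-5/12
t_q=13/4 → seg 1, τ=9/4; S=-3+-5/12·τ+7/8·τ²+-7/72·τ³=-315/512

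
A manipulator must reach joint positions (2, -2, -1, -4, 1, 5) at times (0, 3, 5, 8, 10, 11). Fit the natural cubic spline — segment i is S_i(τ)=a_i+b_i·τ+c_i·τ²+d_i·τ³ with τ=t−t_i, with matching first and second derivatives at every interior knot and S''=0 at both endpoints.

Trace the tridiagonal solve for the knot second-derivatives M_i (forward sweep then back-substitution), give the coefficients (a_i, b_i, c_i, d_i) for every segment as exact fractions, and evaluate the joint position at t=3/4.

  seg 0: a=2 b=-3353/1612 c=0 d=3611/43524
  seg 1: a=-2 b=129/806 c=3611/4836 d=-2789/9672
  seg 2: a=-1 b=-379/1209 c=-1189/1209 d=2737/10881
  seg 3: a=-4 b=698/1209 c=516/403 d=-1543/9672
  seg 4: a=1 b=9151/2418 c=521/1612 d=-521/4836
S(3/4) = 49003/103168

Δ: Δ0=-4/3, Δ1=1/2, Δ2=-1, Δ3=5/2, Δ4=4
row 1: diag=10, rhs=11; c'=1/5, d'=11/10
row 2: denom=10−2·1/5=48/5; d'=(-9−2·11/10)/(48/5)=-7/6
row 3: denom=10−3·5/16=145/16; d'=(21−3·-7/6)/(145/16)=392/145
row 4: denom=6−2·32/145=806/145; d'=(9−2·392/145)/(806/145)=521/806
back: M4=521/806
back: M3=392/145−32/145·521/806=1032/403
back: M2=-7/6−5/16·1032/403=-2378/1209
back: M1=11/10−1/5·-2378/1209=3611/2418
M: M0=0, M1=3611/2418, M2=-2378/1209, M3=1032/403, M4=521/806, M5=0
seg 0: a=2, c=M0/2=0, d=(M1−M0)/(6·3)=3611/43524, b=Δ0−h0·(2M0+M1)/6=-3353/1612
seg 1: a=-2, c=M1/2=3611/4836, d=(M2−M1)/(6·2)=-2789/9672, b=Δ1−h1·(2M1+M2)/6=129/806
seg 2: a=-1, c=M2/2=-1189/1209, d=(M3−M2)/(6·3)=2737/10881, b=Δ2−h2·(2M2+M3)/6=-379/1209
seg 3: a=-4, c=M3/2=516/403, d=(M4−M3)/(6·2)=-1543/9672, b=Δ3−h3·(2M3+M4)/6=698/1209
seg 4: a=1, c=M4/2=521/1612, d=(M5−M4)/(6·1)=-521/4836, b=Δ4−h4·(2M4+M5)/6=9151/2418
t_q=3/4 → seg 0, τ=3/4; S=2+-3353/1612·τ+0·τ²+3611/43524·τ³=49003/103168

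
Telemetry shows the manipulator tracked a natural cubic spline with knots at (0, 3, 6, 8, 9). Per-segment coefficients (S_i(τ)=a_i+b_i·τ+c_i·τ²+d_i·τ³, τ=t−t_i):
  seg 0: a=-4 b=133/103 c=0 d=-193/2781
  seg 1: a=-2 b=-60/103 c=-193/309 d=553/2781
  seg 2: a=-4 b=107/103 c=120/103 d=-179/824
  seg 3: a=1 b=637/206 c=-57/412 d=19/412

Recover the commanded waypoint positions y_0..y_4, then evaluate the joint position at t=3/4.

y_0 = S_0(0) = a_0 = -4
y_1 = S_1(0) = a_1 = -2
y_2 = S_2(0) = a_2 = -4
y_3 = S_3(0) = a_3 = 1
y_4 = S_3(1) = 4
t_q=3/4 is in segment 0 (τ=3/4); S_0(τ)=-20177/6592

y_0=-4 y_1=-2 y_2=-4 y_3=1 y_4=4
S(3/4) = -20177/6592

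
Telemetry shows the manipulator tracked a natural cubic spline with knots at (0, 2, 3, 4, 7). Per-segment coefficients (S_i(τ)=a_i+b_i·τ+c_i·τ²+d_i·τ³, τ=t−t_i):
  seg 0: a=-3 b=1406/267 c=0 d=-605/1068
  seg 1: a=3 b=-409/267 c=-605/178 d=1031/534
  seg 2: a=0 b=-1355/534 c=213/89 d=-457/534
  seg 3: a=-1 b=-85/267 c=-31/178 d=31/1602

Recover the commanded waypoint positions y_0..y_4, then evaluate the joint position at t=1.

y_0 = S_0(0) = a_0 = -3
y_1 = S_1(0) = a_1 = 3
y_2 = S_2(0) = a_2 = 0
y_3 = S_3(0) = a_3 = -1
y_4 = S_3(3) = -3
t_q=1 is in segment 0 (τ=1); S_0(τ)=605/356

y_0=-3 y_1=3 y_2=0 y_3=-1 y_4=-3
S(1) = 605/356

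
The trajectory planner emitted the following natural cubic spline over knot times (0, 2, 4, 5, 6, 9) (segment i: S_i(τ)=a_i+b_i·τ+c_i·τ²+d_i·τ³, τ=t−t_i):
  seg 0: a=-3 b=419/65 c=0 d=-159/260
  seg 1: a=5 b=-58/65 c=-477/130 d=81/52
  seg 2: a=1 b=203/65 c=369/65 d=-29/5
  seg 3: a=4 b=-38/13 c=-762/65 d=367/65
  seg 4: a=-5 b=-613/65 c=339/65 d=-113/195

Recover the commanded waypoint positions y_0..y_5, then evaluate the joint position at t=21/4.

y_0=-3 y_1=5 y_2=1 y_3=4 y_4=-5 y_5=-2
S(21/4) = 10919/4160

y_0 = S_0(0) = a_0 = -3
y_1 = S_1(0) = a_1 = 5
y_2 = S_2(0) = a_2 = 1
y_3 = S_3(0) = a_3 = 4
y_4 = S_4(0) = a_4 = -5
y_5 = S_4(3) = -2
t_q=21/4 is in segment 3 (τ=1/4); S_3(τ)=10919/4160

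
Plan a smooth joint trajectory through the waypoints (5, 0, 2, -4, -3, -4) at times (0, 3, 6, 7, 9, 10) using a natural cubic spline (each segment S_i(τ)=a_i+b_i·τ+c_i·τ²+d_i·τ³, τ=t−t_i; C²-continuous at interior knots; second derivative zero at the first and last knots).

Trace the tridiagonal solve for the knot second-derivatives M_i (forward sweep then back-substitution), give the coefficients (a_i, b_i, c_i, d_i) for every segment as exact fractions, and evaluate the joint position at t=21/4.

  seg 0: a=5 b=-357/113 c=0 d=506/3051
  seg 1: a=0 b=149/113 c=506/339 d=-1739/3051
  seg 2: a=2 b=-578/113 c=-411/113 d=311/113
  seg 3: a=-4 b=-467/113 c=522/113 d=-1041/904
  seg 4: a=-3 b=119/226 c=-1035/452 d=345/452
S(21/4) = 29151/7232

Δ: Δ0=-5/3, Δ1=2/3, Δ2=-6, Δ3=1/2, Δ4=-1
row 1: diag=12, rhs=14; c'=1/4, d'=7/6
row 2: denom=8−3·1/4=29/4; d'=(-40−3·7/6)/(29/4)=-6
row 3: denom=6−1·4/29=170/29; d'=(39−1·-6)/(170/29)=261/34
row 4: denom=6−2·29/85=452/85; d'=(-9−2·261/34)/(452/85)=-1035/226
back: M4=-1035/226
back: M3=261/34−29/85·-1035/226=1044/113
back: M2=-6−4/29·1044/113=-822/113
back: M1=7/6−1/4·-822/113=1012/339
M: M0=0, M1=1012/339, M2=-822/113, M3=1044/113, M4=-1035/226, M5=0
seg 0: a=5, c=M0/2=0, d=(M1−M0)/(6·3)=506/3051, b=Δ0−h0·(2M0+M1)/6=-357/113
seg 1: a=0, c=M1/2=506/339, d=(M2−M1)/(6·3)=-1739/3051, b=Δ1−h1·(2M1+M2)/6=149/113
seg 2: a=2, c=M2/2=-411/113, d=(M3−M2)/(6·1)=311/113, b=Δ2−h2·(2M2+M3)/6=-578/113
seg 3: a=-4, c=M3/2=522/113, d=(M4−M3)/(6·2)=-1041/904, b=Δ3−h3·(2M3+M4)/6=-467/113
seg 4: a=-3, c=M4/2=-1035/452, d=(M5−M4)/(6·1)=345/452, b=Δ4−h4·(2M4+M5)/6=119/226
t_q=21/4 → seg 1, τ=9/4; S=0+149/113·τ+506/339·τ²+-1739/3051·τ³=29151/7232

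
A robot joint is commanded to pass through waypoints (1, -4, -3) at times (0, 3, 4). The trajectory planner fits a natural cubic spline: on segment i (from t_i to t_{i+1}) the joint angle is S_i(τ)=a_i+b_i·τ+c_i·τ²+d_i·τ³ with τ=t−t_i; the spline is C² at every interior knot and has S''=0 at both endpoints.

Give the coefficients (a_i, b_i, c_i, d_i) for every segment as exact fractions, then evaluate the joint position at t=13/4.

Δ: Δ0=-5/3, Δ1=1
row 1: diag=8, rhs=16; c'=1/8, d'=2
back: M1=2
M: M0=0, M1=2, M2=0
seg 0: a=1, c=M0/2=0, d=(M1−M0)/(6·3)=1/9, b=Δ0−h0·(2M0+M1)/6=-8/3
seg 1: a=-4, c=M1/2=1, d=(M2−M1)/(6·1)=-1/3, b=Δ1−h1·(2M1+M2)/6=1/3
t_q=13/4 → seg 1, τ=1/4; S=-4+1/3·τ+1·τ²+-1/3·τ³=-247/64

  seg 0: a=1 b=-8/3 c=0 d=1/9
  seg 1: a=-4 b=1/3 c=1 d=-1/3
S(13/4) = -247/64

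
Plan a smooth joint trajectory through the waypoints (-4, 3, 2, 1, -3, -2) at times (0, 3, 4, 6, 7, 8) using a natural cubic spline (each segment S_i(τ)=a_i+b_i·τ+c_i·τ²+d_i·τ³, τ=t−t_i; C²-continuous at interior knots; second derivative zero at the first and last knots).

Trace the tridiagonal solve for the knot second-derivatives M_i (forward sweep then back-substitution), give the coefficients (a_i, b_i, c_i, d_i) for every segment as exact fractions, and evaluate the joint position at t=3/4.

Δ: Δ0=7/3, Δ1=-1, Δ2=-1/2, Δ3=-4, Δ4=1
row 1: diag=8, rhs=-20; c'=1/8, d'=-5/2
row 2: denom=6−1·1/8=47/8; d'=(3−1·-5/2)/(47/8)=44/47
row 3: denom=6−2·16/47=250/47; d'=(-21−2·44/47)/(250/47)=-43/10
row 4: denom=4−1·47/250=953/250; d'=(30−1·-43/10)/(953/250)=8575/953
back: M4=8575/953
back: M3=-43/10−47/250·8575/953=-5710/953
back: M2=44/47−16/47·-5710/953=2836/953
back: M1=-5/2−1/8·2836/953=-2737/953
M: M0=0, M1=-2737/953, M2=2836/953, M3=-5710/953, M4=8575/953, M5=0
seg 0: a=-4, c=M0/2=0, d=(M1−M0)/(6·3)=-2737/17154, b=Δ0−h0·(2M0+M1)/6=21553/5718
seg 1: a=3, c=M1/2=-2737/1906, d=(M2−M1)/(6·1)=5573/5718, b=Δ1−h1·(2M1+M2)/6=-1540/2859
seg 2: a=2, c=M2/2=1418/953, d=(M3−M2)/(6·2)=-4273/5718, b=Δ2−h2·(2M2+M3)/6=-2783/5718
seg 3: a=1, c=M3/2=-2855/953, d=(M4−M3)/(6·1)=14285/5718, b=Δ3−h3·(2M3+M4)/6=-20027/5718
seg 4: a=-3, c=M4/2=8575/1906, d=(M5−M4)/(6·1)=-8575/5718, b=Δ4−h4·(2M4+M5)/6=-5716/2859
t_q=3/4 → seg 0, τ=3/4; S=-4+21553/5718·τ+0·τ²+-2737/17154·τ³=-151299/121984

  seg 0: a=-4 b=21553/5718 c=0 d=-2737/17154
  seg 1: a=3 b=-1540/2859 c=-2737/1906 d=5573/5718
  seg 2: a=2 b=-2783/5718 c=1418/953 d=-4273/5718
  seg 3: a=1 b=-20027/5718 c=-2855/953 d=14285/5718
  seg 4: a=-3 b=-5716/2859 c=8575/1906 d=-8575/5718
S(3/4) = -151299/121984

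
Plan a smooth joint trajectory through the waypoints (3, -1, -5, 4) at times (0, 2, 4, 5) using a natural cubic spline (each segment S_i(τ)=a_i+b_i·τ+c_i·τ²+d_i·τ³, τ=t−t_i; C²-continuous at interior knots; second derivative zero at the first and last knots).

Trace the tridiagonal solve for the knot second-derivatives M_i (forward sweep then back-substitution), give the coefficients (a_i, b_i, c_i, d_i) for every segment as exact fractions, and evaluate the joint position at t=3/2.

  seg 0: a=3 b=-1 c=0 d=-1/4
  seg 1: a=-1 b=-4 c=-3/2 d=5/4
  seg 2: a=-5 b=5 c=6 d=-2
S(3/2) = 21/32

Δ: Δ0=-2, Δ1=-2, Δ2=9
row 1: diag=8, rhs=0; c'=1/4, d'=0
row 2: denom=6−2·1/4=11/2; d'=(66−2·0)/(11/2)=12
back: M2=12
back: M1=0−1/4·12=-3
M: M0=0, M1=-3, M2=12, M3=0
seg 0: a=3, c=M0/2=0, d=(M1−M0)/(6·2)=-1/4, b=Δ0−h0·(2M0+M1)/6=-1
seg 1: a=-1, c=M1/2=-3/2, d=(M2−M1)/(6·2)=5/4, b=Δ1−h1·(2M1+M2)/6=-4
seg 2: a=-5, c=M2/2=6, d=(M3−M2)/(6·1)=-2, b=Δ2−h2·(2M2+M3)/6=5
t_q=3/2 → seg 0, τ=3/2; S=3+-1·τ+0·τ²+-1/4·τ³=21/32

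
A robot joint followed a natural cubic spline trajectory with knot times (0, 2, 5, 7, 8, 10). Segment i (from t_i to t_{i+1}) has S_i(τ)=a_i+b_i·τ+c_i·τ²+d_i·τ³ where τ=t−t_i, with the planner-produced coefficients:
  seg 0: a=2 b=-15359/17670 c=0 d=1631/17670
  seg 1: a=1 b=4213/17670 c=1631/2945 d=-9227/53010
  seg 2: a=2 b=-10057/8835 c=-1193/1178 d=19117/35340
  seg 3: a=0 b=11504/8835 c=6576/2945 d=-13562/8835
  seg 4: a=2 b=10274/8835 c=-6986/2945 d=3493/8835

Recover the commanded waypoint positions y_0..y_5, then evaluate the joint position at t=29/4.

y_0=2 y_1=1 y_2=2 y_3=0 y_4=2 y_5=-2
S(29/4) = 41569/94240

y_0 = S_0(0) = a_0 = 2
y_1 = S_1(0) = a_1 = 1
y_2 = S_2(0) = a_2 = 2
y_3 = S_3(0) = a_3 = 0
y_4 = S_4(0) = a_4 = 2
y_5 = S_4(2) = -2
t_q=29/4 is in segment 3 (τ=1/4); S_3(τ)=41569/94240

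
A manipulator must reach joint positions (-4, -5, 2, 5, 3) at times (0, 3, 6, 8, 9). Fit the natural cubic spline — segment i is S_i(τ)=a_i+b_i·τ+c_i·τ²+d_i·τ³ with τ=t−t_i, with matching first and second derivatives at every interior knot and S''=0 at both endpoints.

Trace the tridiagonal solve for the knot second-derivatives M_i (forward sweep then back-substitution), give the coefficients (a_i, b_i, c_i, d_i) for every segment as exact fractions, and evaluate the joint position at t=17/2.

Δ: Δ0=-1/3, Δ1=7/3, Δ2=3/2, Δ3=-2
row 1: diag=12, rhs=16; c'=1/4, d'=4/3
row 2: denom=10−3·1/4=37/4; d'=(-5−3·4/3)/(37/4)=-36/37
row 3: denom=6−2·8/37=206/37; d'=(-21−2·-36/37)/(206/37)=-705/206
back: M3=-705/206
back: M2=-36/37−8/37·-705/206=-24/103
back: M1=4/3−1/4·-24/103=430/309
M: M0=0, M1=430/309, M2=-24/103, M3=-705/206, M4=0
seg 0: a=-4, c=M0/2=0, d=(M1−M0)/(6·3)=215/2781, b=Δ0−h0·(2M0+M1)/6=-106/103
seg 1: a=-5, c=M1/2=215/309, d=(M2−M1)/(6·3)=-251/2781, b=Δ1−h1·(2M1+M2)/6=109/103
seg 2: a=2, c=M2/2=-12/103, d=(M3−M2)/(6·2)=-219/824, b=Δ2−h2·(2M2+M3)/6=288/103
seg 3: a=5, c=M3/2=-705/412, d=(M4−M3)/(6·1)=235/412, b=Δ3−h3·(2M3+M4)/6=-177/206
t_q=17/2 → seg 3, τ=1/2; S=5+-177/206·τ+-705/412·τ²+235/412·τ³=13889/3296

  seg 0: a=-4 b=-106/103 c=0 d=215/2781
  seg 1: a=-5 b=109/103 c=215/309 d=-251/2781
  seg 2: a=2 b=288/103 c=-12/103 d=-219/824
  seg 3: a=5 b=-177/206 c=-705/412 d=235/412
S(17/2) = 13889/3296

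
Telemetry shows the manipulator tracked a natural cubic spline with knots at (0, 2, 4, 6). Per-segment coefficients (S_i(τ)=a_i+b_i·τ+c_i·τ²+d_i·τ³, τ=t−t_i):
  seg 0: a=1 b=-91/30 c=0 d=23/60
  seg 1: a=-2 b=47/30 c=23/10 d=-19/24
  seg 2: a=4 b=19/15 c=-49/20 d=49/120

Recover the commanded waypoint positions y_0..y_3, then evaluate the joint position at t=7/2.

y_0=1 y_1=-2 y_2=4 y_3=0
S(7/2) = 913/320

y_0 = S_0(0) = a_0 = 1
y_1 = S_1(0) = a_1 = -2
y_2 = S_2(0) = a_2 = 4
y_3 = S_2(2) = 0
t_q=7/2 is in segment 1 (τ=3/2); S_1(τ)=913/320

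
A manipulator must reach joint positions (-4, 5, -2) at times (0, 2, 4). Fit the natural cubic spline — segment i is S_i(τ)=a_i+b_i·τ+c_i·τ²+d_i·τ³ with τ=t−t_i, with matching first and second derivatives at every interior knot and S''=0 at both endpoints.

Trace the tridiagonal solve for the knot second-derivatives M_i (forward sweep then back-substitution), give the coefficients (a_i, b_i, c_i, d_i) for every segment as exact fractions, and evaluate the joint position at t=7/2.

  seg 0: a=-4 b=13/2 c=0 d=-1/2
  seg 1: a=5 b=1/2 c=-3 d=1/2
S(7/2) = 11/16

Δ: Δ0=9/2, Δ1=-7/2
row 1: diag=8, rhs=-48; c'=1/4, d'=-6
back: M1=-6
M: M0=0, M1=-6, M2=0
seg 0: a=-4, c=M0/2=0, d=(M1−M0)/(6·2)=-1/2, b=Δ0−h0·(2M0+M1)/6=13/2
seg 1: a=5, c=M1/2=-3, d=(M2−M1)/(6·2)=1/2, b=Δ1−h1·(2M1+M2)/6=1/2
t_q=7/2 → seg 1, τ=3/2; S=5+1/2·τ+-3·τ²+1/2·τ³=11/16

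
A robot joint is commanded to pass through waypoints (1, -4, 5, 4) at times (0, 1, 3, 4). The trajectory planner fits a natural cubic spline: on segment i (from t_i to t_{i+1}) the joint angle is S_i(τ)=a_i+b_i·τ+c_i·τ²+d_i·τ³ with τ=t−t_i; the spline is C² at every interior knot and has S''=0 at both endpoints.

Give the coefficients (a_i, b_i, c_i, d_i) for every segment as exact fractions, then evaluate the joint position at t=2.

  seg 0: a=1 b=-57/8 c=0 d=17/8
  seg 1: a=-4 b=-3/4 c=51/8 d=-15/8
  seg 2: a=5 b=9/4 c=-39/8 d=13/8
S(2) = -1/4

Δ: Δ0=-5, Δ1=9/2, Δ2=-1
row 1: diag=6, rhs=57; c'=1/3, d'=19/2
row 2: denom=6−2·1/3=16/3; d'=(-33−2·19/2)/(16/3)=-39/4
back: M2=-39/4
back: M1=19/2−1/3·-39/4=51/4
M: M0=0, M1=51/4, M2=-39/4, M3=0
seg 0: a=1, c=M0/2=0, d=(M1−M0)/(6·1)=17/8, b=Δ0−h0·(2M0+M1)/6=-57/8
seg 1: a=-4, c=M1/2=51/8, d=(M2−M1)/(6·2)=-15/8, b=Δ1−h1·(2M1+M2)/6=-3/4
seg 2: a=5, c=M2/2=-39/8, d=(M3−M2)/(6·1)=13/8, b=Δ2−h2·(2M2+M3)/6=9/4
t_q=2 → seg 1, τ=1; S=-4+-3/4·τ+51/8·τ²+-15/8·τ³=-1/4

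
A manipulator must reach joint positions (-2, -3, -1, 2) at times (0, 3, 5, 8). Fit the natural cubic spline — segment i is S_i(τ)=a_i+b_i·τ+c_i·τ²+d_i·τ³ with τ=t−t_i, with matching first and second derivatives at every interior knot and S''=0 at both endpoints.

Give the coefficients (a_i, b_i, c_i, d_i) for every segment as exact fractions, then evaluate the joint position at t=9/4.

  seg 0: a=-2 b=-3/4 c=0 d=5/108
  seg 1: a=-3 b=1/2 c=5/12 d=-1/12
  seg 2: a=-1 b=7/6 c=-1/12 d=1/108
S(9/4) = -809/256

Δ: Δ0=-1/3, Δ1=1, Δ2=1
row 1: diag=10, rhs=8; c'=1/5, d'=4/5
row 2: denom=10−2·1/5=48/5; d'=(0−2·4/5)/(48/5)=-1/6
back: M2=-1/6
back: M1=4/5−1/5·-1/6=5/6
M: M0=0, M1=5/6, M2=-1/6, M3=0
seg 0: a=-2, c=M0/2=0, d=(M1−M0)/(6·3)=5/108, b=Δ0−h0·(2M0+M1)/6=-3/4
seg 1: a=-3, c=M1/2=5/12, d=(M2−M1)/(6·2)=-1/12, b=Δ1−h1·(2M1+M2)/6=1/2
seg 2: a=-1, c=M2/2=-1/12, d=(M3−M2)/(6·3)=1/108, b=Δ2−h2·(2M2+M3)/6=7/6
t_q=9/4 → seg 0, τ=9/4; S=-2+-3/4·τ+0·τ²+5/108·τ³=-809/256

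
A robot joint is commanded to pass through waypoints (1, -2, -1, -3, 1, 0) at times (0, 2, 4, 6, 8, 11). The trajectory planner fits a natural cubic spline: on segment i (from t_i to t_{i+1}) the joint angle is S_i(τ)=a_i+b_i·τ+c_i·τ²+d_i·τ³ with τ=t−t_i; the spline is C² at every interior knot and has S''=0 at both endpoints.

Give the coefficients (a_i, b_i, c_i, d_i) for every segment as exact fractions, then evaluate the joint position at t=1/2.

Δ: Δ0=-3/2, Δ1=1/2, Δ2=-1, Δ3=2, Δ4=-1/3
row 1: diag=8, rhs=12; c'=1/4, d'=3/2
row 2: denom=8−2·1/4=15/2; d'=(-9−2·3/2)/(15/2)=-8/5
row 3: denom=8−2·4/15=112/15; d'=(18−2·-8/5)/(112/15)=159/56
row 4: denom=10−2·15/56=265/28; d'=(-14−2·159/56)/(265/28)=-551/265
back: M4=-551/265
back: M3=159/56−15/56·-551/265=180/53
back: M2=-8/5−4/15·180/53=-664/265
back: M1=3/2−1/4·-664/265=1127/530
M: M0=0, M1=1127/530, M2=-664/265, M3=180/53, M4=-551/265, M5=0
seg 0: a=1, c=M0/2=0, d=(M1−M0)/(6·2)=1127/6360, b=Δ0−h0·(2M0+M1)/6=-1756/795
seg 1: a=-2, c=M1/2=1127/1060, d=(M2−M1)/(6·2)=-491/1272, b=Δ1−h1·(2M1+M2)/6=-131/1590
seg 2: a=-1, c=M2/2=-332/265, d=(M3−M2)/(6·2)=391/795, b=Δ2−h2·(2M2+M3)/6=-367/795
seg 3: a=-3, c=M3/2=90/53, d=(M4−M3)/(6·2)=-1451/3180, b=Δ3−h3·(2M3+M4)/6=341/795
seg 4: a=1, c=M4/2=-551/530, d=(M5−M4)/(6·3)=551/4770, b=Δ4−h4·(2M4+M5)/6=1388/795
t_q=1/2 → seg 0, τ=1/2; S=1+-1756/795·τ+0·τ²+1127/6360·τ³=-279/3392

  seg 0: a=1 b=-1756/795 c=0 d=1127/6360
  seg 1: a=-2 b=-131/1590 c=1127/1060 d=-491/1272
  seg 2: a=-1 b=-367/795 c=-332/265 d=391/795
  seg 3: a=-3 b=341/795 c=90/53 d=-1451/3180
  seg 4: a=1 b=1388/795 c=-551/530 d=551/4770
S(1/2) = -279/3392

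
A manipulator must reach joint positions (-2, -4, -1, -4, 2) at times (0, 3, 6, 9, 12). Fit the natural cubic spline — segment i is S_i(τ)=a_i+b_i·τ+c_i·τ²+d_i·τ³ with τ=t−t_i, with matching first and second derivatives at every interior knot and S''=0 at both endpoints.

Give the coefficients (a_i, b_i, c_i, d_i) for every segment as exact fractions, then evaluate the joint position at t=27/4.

Δ: Δ0=-2/3, Δ1=1, Δ2=-1, Δ3=2
row 1: diag=12, rhs=10; c'=1/4, d'=5/6
row 2: denom=12−3·1/4=45/4; d'=(-12−3·5/6)/(45/4)=-58/45
row 3: denom=12−3·4/15=56/5; d'=(18−3·-58/45)/(56/5)=41/21
back: M3=41/21
back: M2=-58/45−4/15·41/21=-38/21
back: M1=5/6−1/4·-38/21=9/7
M: M0=0, M1=9/7, M2=-38/21, M3=41/21, M4=0
seg 0: a=-2, c=M0/2=0, d=(M1−M0)/(6·3)=1/14, b=Δ0−h0·(2M0+M1)/6=-55/42
seg 1: a=-4, c=M1/2=9/14, d=(M2−M1)/(6·3)=-65/378, b=Δ1−h1·(2M1+M2)/6=13/21
seg 2: a=-1, c=M2/2=-19/21, d=(M3−M2)/(6·3)=79/378, b=Δ2−h2·(2M2+M3)/6=-1/6
seg 3: a=-4, c=M3/2=41/42, d=(M4−M3)/(6·3)=-41/378, b=Δ3−h3·(2M3+M4)/6=1/21
t_q=27/4 → seg 2, τ=3/4; S=-1+-1/6·τ+-19/21·τ²+79/378·τ³=-1385/896

  seg 0: a=-2 b=-55/42 c=0 d=1/14
  seg 1: a=-4 b=13/21 c=9/14 d=-65/378
  seg 2: a=-1 b=-1/6 c=-19/21 d=79/378
  seg 3: a=-4 b=1/21 c=41/42 d=-41/378
S(27/4) = -1385/896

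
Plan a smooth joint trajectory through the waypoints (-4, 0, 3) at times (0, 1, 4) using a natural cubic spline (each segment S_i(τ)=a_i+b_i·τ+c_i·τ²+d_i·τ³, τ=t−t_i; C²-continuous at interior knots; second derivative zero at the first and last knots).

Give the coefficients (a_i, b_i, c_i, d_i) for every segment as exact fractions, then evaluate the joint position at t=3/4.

  seg 0: a=-4 b=35/8 c=0 d=-3/8
  seg 1: a=0 b=13/4 c=-9/8 d=1/8
S(3/4) = -449/512

Δ: Δ0=4, Δ1=1
row 1: diag=8, rhs=-18; c'=3/8, d'=-9/4
back: M1=-9/4
M: M0=0, M1=-9/4, M2=0
seg 0: a=-4, c=M0/2=0, d=(M1−M0)/(6·1)=-3/8, b=Δ0−h0·(2M0+M1)/6=35/8
seg 1: a=0, c=M1/2=-9/8, d=(M2−M1)/(6·3)=1/8, b=Δ1−h1·(2M1+M2)/6=13/4
t_q=3/4 → seg 0, τ=3/4; S=-4+35/8·τ+0·τ²+-3/8·τ³=-449/512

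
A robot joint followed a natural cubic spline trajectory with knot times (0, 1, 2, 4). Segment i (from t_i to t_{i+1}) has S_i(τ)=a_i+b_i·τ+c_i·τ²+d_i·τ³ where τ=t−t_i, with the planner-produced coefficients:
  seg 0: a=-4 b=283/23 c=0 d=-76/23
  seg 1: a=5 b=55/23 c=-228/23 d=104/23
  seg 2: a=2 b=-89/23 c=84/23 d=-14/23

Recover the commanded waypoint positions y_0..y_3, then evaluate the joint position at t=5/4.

y_0=-4 y_1=5 y_2=2 y_3=4
S(5/4) = 929/184

y_0 = S_0(0) = a_0 = -4
y_1 = S_1(0) = a_1 = 5
y_2 = S_2(0) = a_2 = 2
y_3 = S_2(2) = 4
t_q=5/4 is in segment 1 (τ=1/4); S_1(τ)=929/184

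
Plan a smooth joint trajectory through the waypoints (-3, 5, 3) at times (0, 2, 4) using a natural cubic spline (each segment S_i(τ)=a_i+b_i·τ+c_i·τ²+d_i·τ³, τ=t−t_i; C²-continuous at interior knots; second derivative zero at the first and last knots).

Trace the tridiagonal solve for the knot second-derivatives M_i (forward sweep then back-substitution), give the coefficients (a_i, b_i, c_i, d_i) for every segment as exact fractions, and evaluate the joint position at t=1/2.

Δ: Δ0=4, Δ1=-1
row 1: diag=8, rhs=-30; c'=1/4, d'=-15/4
back: M1=-15/4
M: M0=0, M1=-15/4, M2=0
seg 0: a=-3, c=M0/2=0, d=(M1−M0)/(6·2)=-5/16, b=Δ0−h0·(2M0+M1)/6=21/4
seg 1: a=5, c=M1/2=-15/8, d=(M2−M1)/(6·2)=5/16, b=Δ1−h1·(2M1+M2)/6=3/2
t_q=1/2 → seg 0, τ=1/2; S=-3+21/4·τ+0·τ²+-5/16·τ³=-53/128

  seg 0: a=-3 b=21/4 c=0 d=-5/16
  seg 1: a=5 b=3/2 c=-15/8 d=5/16
S(1/2) = -53/128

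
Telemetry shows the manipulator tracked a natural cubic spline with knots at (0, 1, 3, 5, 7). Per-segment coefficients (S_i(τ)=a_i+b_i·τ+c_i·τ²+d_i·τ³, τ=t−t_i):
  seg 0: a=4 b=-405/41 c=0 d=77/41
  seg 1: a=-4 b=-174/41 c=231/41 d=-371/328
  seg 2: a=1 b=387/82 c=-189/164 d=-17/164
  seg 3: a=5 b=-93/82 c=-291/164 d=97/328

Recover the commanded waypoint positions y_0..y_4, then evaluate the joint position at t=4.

y_0=4 y_1=-4 y_2=1 y_3=5 y_4=-2
S(4) = 183/41

y_0 = S_0(0) = a_0 = 4
y_1 = S_1(0) = a_1 = -4
y_2 = S_2(0) = a_2 = 1
y_3 = S_3(0) = a_3 = 5
y_4 = S_3(2) = -2
t_q=4 is in segment 2 (τ=1); S_2(τ)=183/41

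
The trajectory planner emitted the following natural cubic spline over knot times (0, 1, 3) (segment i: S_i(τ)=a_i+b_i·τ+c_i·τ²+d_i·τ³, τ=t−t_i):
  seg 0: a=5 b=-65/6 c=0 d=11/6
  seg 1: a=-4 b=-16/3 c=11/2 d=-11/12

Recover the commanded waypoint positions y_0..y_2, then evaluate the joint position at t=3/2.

y_0=5 y_1=-4 y_2=0
S(3/2) = -173/32

y_0 = S_0(0) = a_0 = 5
y_1 = S_1(0) = a_1 = -4
y_2 = S_1(2) = 0
t_q=3/2 is in segment 1 (τ=1/2); S_1(τ)=-173/32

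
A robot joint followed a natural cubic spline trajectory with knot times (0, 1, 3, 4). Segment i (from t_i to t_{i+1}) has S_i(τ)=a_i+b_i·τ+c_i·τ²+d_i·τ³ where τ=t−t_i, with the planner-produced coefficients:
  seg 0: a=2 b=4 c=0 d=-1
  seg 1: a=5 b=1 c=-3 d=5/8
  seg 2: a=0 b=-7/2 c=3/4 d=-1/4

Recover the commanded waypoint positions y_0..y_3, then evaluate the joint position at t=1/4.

y_0 = S_0(0) = a_0 = 2
y_1 = S_1(0) = a_1 = 5
y_2 = S_2(0) = a_2 = 0
y_3 = S_2(1) = -3
t_q=1/4 is in segment 0 (τ=1/4); S_0(τ)=191/64

y_0=2 y_1=5 y_2=0 y_3=-3
S(1/4) = 191/64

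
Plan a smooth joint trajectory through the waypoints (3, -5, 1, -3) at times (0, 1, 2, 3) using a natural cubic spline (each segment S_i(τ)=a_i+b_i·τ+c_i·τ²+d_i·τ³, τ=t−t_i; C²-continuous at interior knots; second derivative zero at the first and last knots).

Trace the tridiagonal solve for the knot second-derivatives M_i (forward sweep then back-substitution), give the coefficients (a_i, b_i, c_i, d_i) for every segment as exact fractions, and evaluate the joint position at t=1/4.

Δ: Δ0=-8, Δ1=6, Δ2=-4
row 1: diag=4, rhs=84; c'=1/4, d'=21
row 2: denom=4−1·1/4=15/4; d'=(-60−1·21)/(15/4)=-108/5
back: M2=-108/5
back: M1=21−1/4·-108/5=132/5
M: M0=0, M1=132/5, M2=-108/5, M3=0
seg 0: a=3, c=M0/2=0, d=(M1−M0)/(6·1)=22/5, b=Δ0−h0·(2M0+M1)/6=-62/5
seg 1: a=-5, c=M1/2=66/5, d=(M2−M1)/(6·1)=-8, b=Δ1−h1·(2M1+M2)/6=4/5
seg 2: a=1, c=M2/2=-54/5, d=(M3−M2)/(6·1)=18/5, b=Δ2−h2·(2M2+M3)/6=16/5
t_q=1/4 → seg 0, τ=1/4; S=3+-62/5·τ+0·τ²+22/5·τ³=-1/32

  seg 0: a=3 b=-62/5 c=0 d=22/5
  seg 1: a=-5 b=4/5 c=66/5 d=-8
  seg 2: a=1 b=16/5 c=-54/5 d=18/5
S(1/4) = -1/32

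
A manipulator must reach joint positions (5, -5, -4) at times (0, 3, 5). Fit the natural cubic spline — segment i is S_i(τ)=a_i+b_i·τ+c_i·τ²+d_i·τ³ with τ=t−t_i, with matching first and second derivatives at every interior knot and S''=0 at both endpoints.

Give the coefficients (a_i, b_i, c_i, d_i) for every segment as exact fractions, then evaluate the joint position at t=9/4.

Δ: Δ0=-10/3, Δ1=1/2
row 1: diag=10, rhs=23; c'=1/5, d'=23/10
back: M1=23/10
M: M0=0, M1=23/10, M2=0
seg 0: a=5, c=M0/2=0, d=(M1−M0)/(6·3)=23/180, b=Δ0−h0·(2M0+M1)/6=-269/60
seg 1: a=-5, c=M1/2=23/20, d=(M2−M1)/(6·2)=-23/120, b=Δ1−h1·(2M1+M2)/6=-31/30
t_q=9/4 → seg 0, τ=9/4; S=5+-269/60·τ+0·τ²+23/180·τ³=-4649/1280

  seg 0: a=5 b=-269/60 c=0 d=23/180
  seg 1: a=-5 b=-31/30 c=23/20 d=-23/120
S(9/4) = -4649/1280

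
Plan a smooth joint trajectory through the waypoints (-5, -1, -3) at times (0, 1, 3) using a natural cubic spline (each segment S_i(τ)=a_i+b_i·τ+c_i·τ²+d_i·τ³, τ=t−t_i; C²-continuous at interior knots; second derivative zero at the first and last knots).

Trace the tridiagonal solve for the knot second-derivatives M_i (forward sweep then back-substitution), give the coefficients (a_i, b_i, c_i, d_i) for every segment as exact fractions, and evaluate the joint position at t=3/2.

Δ: Δ0=4, Δ1=-1
row 1: diag=6, rhs=-30; c'=1/3, d'=-5
back: M1=-5
M: M0=0, M1=-5, M2=0
seg 0: a=-5, c=M0/2=0, d=(M1−M0)/(6·1)=-5/6, b=Δ0−h0·(2M0+M1)/6=29/6
seg 1: a=-1, c=M1/2=-5/2, d=(M2−M1)/(6·2)=5/12, b=Δ1−h1·(2M1+M2)/6=7/3
t_q=3/2 → seg 1, τ=1/2; S=-1+7/3·τ+-5/2·τ²+5/12·τ³=-13/32

  seg 0: a=-5 b=29/6 c=0 d=-5/6
  seg 1: a=-1 b=7/3 c=-5/2 d=5/12
S(3/2) = -13/32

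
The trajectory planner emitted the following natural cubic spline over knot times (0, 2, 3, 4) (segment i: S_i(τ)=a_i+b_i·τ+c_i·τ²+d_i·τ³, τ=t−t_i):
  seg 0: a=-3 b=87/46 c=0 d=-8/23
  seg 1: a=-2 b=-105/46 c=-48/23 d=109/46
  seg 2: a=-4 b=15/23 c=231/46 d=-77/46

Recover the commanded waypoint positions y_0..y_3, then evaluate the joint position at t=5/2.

y_0=-3 y_1=-2 y_2=-4 y_3=0
S(5/2) = -1239/368

y_0 = S_0(0) = a_0 = -3
y_1 = S_1(0) = a_1 = -2
y_2 = S_2(0) = a_2 = -4
y_3 = S_2(1) = 0
t_q=5/2 is in segment 1 (τ=1/2); S_1(τ)=-1239/368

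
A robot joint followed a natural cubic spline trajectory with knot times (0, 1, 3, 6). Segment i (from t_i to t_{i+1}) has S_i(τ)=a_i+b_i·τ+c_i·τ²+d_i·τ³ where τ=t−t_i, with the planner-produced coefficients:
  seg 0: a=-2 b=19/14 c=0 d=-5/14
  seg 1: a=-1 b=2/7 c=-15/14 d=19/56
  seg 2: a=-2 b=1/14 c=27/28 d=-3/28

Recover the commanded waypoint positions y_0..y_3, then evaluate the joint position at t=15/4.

y_0 = S_0(0) = a_0 = -2
y_1 = S_1(0) = a_1 = -1
y_2 = S_2(0) = a_2 = -2
y_3 = S_2(3) = 4
t_q=15/4 is in segment 2 (τ=3/4); S_2(τ)=-371/256

y_0=-2 y_1=-1 y_2=-2 y_3=4
S(15/4) = -371/256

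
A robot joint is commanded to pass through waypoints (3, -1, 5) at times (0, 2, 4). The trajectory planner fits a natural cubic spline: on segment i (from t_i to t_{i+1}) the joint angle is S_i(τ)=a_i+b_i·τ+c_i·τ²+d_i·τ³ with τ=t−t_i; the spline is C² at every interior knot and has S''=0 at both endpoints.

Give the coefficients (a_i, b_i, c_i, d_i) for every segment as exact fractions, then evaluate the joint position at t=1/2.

  seg 0: a=3 b=-13/4 c=0 d=5/16
  seg 1: a=-1 b=1/2 c=15/8 d=-5/16
S(1/2) = 181/128

Δ: Δ0=-2, Δ1=3
row 1: diag=8, rhs=30; c'=1/4, d'=15/4
back: M1=15/4
M: M0=0, M1=15/4, M2=0
seg 0: a=3, c=M0/2=0, d=(M1−M0)/(6·2)=5/16, b=Δ0−h0·(2M0+M1)/6=-13/4
seg 1: a=-1, c=M1/2=15/8, d=(M2−M1)/(6·2)=-5/16, b=Δ1−h1·(2M1+M2)/6=1/2
t_q=1/2 → seg 0, τ=1/2; S=3+-13/4·τ+0·τ²+5/16·τ³=181/128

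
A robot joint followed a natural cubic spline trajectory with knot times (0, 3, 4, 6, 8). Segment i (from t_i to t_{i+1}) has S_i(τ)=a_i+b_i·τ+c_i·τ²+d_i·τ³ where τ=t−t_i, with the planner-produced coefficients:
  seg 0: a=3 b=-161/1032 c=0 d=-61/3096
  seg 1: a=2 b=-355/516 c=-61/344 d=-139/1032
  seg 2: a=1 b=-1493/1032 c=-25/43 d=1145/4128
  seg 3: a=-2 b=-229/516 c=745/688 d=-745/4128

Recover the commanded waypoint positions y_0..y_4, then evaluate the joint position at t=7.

y_0 = S_0(0) = a_0 = 3
y_1 = S_1(0) = a_1 = 2
y_2 = S_2(0) = a_2 = 1
y_3 = S_3(0) = a_3 = -2
y_4 = S_3(2) = 0
t_q=7 is in segment 3 (τ=1); S_3(τ)=-2121/1376

y_0=3 y_1=2 y_2=1 y_3=-2 y_4=0
S(7) = -2121/1376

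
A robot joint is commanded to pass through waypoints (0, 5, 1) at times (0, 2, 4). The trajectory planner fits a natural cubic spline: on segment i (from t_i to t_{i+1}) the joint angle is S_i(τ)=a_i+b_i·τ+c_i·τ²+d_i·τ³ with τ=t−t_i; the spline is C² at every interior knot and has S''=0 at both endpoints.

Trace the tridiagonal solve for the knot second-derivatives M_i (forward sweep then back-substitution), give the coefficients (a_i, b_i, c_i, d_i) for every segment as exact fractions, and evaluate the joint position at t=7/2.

  seg 0: a=0 b=29/8 c=0 d=-9/32
  seg 1: a=5 b=1/4 c=-27/16 d=9/32
S(7/2) = 647/256

Δ: Δ0=5/2, Δ1=-2
row 1: diag=8, rhs=-27; c'=1/4, d'=-27/8
back: M1=-27/8
M: M0=0, M1=-27/8, M2=0
seg 0: a=0, c=M0/2=0, d=(M1−M0)/(6·2)=-9/32, b=Δ0−h0·(2M0+M1)/6=29/8
seg 1: a=5, c=M1/2=-27/16, d=(M2−M1)/(6·2)=9/32, b=Δ1−h1·(2M1+M2)/6=1/4
t_q=7/2 → seg 1, τ=3/2; S=5+1/4·τ+-27/16·τ²+9/32·τ³=647/256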